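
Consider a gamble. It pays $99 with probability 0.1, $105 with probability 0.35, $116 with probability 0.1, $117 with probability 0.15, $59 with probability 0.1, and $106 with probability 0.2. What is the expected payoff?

EV = 0.1 × 99 + 0.35 × 105 + 0.1 × 116 + 0.15 × 117 + 0.1 × 59 + 0.2 × 106 = 9.9 + 36.75 + 11.6 + 17.55 + 5.9 + 21.2 = 102.9

$102.90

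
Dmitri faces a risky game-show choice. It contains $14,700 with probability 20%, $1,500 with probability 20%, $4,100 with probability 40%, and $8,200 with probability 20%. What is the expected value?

$6,520

EV = 0.2 × 14700 + 0.2 × 1500 + 0.4 × 4100 + 0.2 × 8200 = 2940 + 300 + 1640 + 1640 = 6520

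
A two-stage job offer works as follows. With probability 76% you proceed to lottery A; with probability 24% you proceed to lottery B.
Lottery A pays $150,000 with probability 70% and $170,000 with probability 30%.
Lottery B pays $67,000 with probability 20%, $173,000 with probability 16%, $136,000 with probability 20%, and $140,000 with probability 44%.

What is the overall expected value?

EV(A) = 0.7 × 150000 + 0.3 × 170000 = 105000 + 51000 = 156000
EV(B) = 0.2 × 67000 + 0.16 × 173000 + 0.2 × 136000 + 0.44 × 140000 = 13400 + 27680 + 27200 + 61600 = 129880
Overall = 0.76 × 156000 + 0.24 × 129880 = 118560 + 31171.2 = 149731.2

$149,731.20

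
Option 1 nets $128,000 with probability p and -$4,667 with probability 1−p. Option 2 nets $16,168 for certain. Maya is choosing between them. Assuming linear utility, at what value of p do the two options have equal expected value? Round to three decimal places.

p = 0.157

p·128000 + (1−p)·(-4667) = 16168
132667p − 4667 = 16168
p = (16168 + 4667) / 132667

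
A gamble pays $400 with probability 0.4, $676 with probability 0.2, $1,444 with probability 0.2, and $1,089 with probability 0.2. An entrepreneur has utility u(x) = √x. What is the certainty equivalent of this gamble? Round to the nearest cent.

E[u] = 0.4·√400 + 0.2·√676 + 0.2·√1444 + 0.2·√1089 = 0.4·20 + 0.2·26 + 0.2·38 + 0.2·33 = 27.4
CE = (27.4)² = 750.76

$750.76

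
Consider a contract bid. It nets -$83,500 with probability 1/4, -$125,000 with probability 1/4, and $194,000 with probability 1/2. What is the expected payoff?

$44,875

EV = 1/4 × (-83500) + 1/4 × (-125000) + 1/2 × 194000 = -20875 − 31250 + 97000 = 44875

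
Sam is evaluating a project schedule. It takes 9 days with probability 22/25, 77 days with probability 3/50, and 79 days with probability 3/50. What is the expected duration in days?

EV = 22/25 × 9 + 3/50 × 77 + 3/50 × 79 = 7.92 + 4.62 + 4.74 = 17.28

17.28 days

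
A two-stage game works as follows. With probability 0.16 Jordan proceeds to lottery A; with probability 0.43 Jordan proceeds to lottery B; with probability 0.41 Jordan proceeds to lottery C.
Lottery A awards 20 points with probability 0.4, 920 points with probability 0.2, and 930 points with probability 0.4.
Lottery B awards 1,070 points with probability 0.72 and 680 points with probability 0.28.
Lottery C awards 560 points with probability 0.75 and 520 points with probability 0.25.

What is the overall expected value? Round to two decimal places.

EV(A) = 0.4 × 20 + 0.2 × 920 + 0.4 × 930 = 8 + 184 + 372 = 564
EV(B) = 0.72 × 1070 + 0.28 × 680 = 770.4 + 190.4 = 960.8
EV(C) = 0.75 × 560 + 0.25 × 520 = 420 + 130 = 550
Overall = 0.16 × 564 + 0.43 × 960.8 + 0.41 × 550 = 90.24 + 413.144 + 225.5 = 728.884

728.88 points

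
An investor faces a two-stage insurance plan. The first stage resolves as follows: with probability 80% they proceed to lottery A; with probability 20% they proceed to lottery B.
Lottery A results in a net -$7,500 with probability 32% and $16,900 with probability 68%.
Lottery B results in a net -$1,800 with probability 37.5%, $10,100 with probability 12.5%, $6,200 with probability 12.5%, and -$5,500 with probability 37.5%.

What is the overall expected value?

EV(A) = 0.32 × (-7500) + 0.68 × 16900 = -2400 + 11492 = 9092
EV(B) = 0.375 × (-1800) + 0.125 × 10100 + 0.125 × 6200 + 0.375 × (-5500) = -675 + 1262.5 + 775 − 2062.5 = -700
Overall = 0.8 × 9092 + 0.2 × (-700) = 7273.6 − 140 = 7133.6

$7,133.60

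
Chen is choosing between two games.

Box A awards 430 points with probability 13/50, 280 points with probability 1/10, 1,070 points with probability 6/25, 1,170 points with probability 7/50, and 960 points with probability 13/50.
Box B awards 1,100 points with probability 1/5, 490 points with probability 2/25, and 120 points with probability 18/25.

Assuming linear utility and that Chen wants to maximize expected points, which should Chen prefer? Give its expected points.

Box A (810 points)

Box A = 13/50 × 430 + 1/10 × 280 + 6/25 × 1070 + 7/50 × 1170 + 13/50 × 960 = 111.8 + 28 + 256.8 + 163.8 + 249.6 = 810
Box B = 1/5 × 1100 + 2/25 × 490 + 18/25 × 120 = 220 + 39.2 + 86.4 = 345.6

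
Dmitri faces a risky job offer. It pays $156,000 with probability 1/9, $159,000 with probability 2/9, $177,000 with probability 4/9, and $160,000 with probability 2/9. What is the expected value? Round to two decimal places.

EV = 1/9 × 156000 + 2/9 × 159000 + 4/9 × 177000 + 2/9 × 160000 = 17333.3333 + 35333.3333 + 78666.6667 + 35555.5556 = 166888.8889

$166,888.89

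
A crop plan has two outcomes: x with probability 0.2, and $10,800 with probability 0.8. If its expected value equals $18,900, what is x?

x = $51,300

0.2·x + 0.8·10800 = 18900
0.2·x = 18900 − 8640 = 10260
x = 10260 / 0.2 = 51300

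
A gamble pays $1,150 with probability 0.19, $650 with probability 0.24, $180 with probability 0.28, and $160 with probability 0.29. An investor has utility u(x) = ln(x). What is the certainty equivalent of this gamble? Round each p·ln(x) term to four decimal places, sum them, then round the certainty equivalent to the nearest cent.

$336.74

E[u] = 0.19·ln(1150) + 0.24·ln(650) + 0.28·ln(180) + 0.29·ln(160) = 1.3390 + 1.5545 + 1.4540 + 1.4718 = 5.8193
CE = e^5.8193 ≈ 336.74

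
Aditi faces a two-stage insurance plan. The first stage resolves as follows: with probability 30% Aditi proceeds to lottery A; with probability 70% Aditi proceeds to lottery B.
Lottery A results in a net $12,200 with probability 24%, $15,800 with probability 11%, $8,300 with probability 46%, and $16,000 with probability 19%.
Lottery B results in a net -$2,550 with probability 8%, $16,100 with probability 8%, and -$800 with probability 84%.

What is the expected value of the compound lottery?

$3,745.60

EV(A) = 0.24 × 12200 + 0.11 × 15800 + 0.46 × 8300 + 0.19 × 16000 = 2928 + 1738 + 3818 + 3040 = 11524
EV(B) = 0.08 × (-2550) + 0.08 × 16100 + 0.84 × (-800) = -204 + 1288 − 672 = 412
Overall = 0.3 × 11524 + 0.7 × 412 = 3457.2 + 288.4 = 3745.6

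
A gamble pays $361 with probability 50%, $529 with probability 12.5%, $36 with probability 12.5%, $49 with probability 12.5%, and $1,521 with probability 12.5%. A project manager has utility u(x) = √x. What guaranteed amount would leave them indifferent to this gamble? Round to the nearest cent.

$356.27

E[u] = 0.5·√361 + 0.125·√529 + 0.125·√36 + 0.125·√49 + 0.125·√1521 = 0.5·19 + 0.125·23 + 0.125·6 + 0.125·7 + 0.125·39 = 18.875
CE = (18.875)² = 356.265625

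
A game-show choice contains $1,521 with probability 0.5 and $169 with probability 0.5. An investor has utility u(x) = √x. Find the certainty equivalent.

$676

E[u] = 0.5·√1521 + 0.5·√169 = 0.5·39 + 0.5·13 = 26
CE = (26)² = 676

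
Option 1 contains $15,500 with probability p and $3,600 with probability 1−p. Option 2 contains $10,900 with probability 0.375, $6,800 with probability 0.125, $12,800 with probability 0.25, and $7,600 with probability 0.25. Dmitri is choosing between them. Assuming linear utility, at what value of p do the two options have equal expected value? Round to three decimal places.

p = 0.541

EV(Option 2) = 0.375 × 10900 + 0.125 × 6800 + 0.25 × 12800 + 0.25 × 7600 = 4087.5 + 850 + 3200 + 1900 = 10037.5
p·15500 + (1−p)·3600 = 10037.5
11900p + 3600 = 10037.5
p = (10037.5 − 3600) / 11900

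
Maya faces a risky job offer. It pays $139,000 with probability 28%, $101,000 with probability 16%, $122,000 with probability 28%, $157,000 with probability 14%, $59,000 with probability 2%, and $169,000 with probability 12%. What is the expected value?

$132,680

EV = 0.28 × 139000 + 0.16 × 101000 + 0.28 × 122000 + 0.14 × 157000 + 0.02 × 59000 + 0.12 × 169000 = 38920 + 16160 + 34160 + 21980 + 1180 + 20280 = 132680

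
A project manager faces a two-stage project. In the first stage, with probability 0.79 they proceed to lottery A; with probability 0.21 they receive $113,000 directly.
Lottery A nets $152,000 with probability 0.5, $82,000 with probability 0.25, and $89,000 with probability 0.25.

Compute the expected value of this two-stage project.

EV(A) = 0.5 × 152000 + 0.25 × 82000 + 0.25 × 89000 = 76000 + 20500 + 22250 = 118750
Branch B: 113000 (certain)
Overall = 0.79 × 118750 + 0.21 × 113000 = 93812.5 + 23730 = 117542.5

$117,542.50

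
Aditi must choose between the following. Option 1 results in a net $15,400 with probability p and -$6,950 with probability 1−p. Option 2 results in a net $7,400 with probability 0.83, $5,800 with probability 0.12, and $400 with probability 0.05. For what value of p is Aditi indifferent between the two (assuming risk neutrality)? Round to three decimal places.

p = 0.618

EV(Option 2) = 0.83 × 7400 + 0.12 × 5800 + 0.05 × 400 = 6142 + 696 + 20 = 6858
p·15400 + (1−p)·(-6950) = 6858
22350p − 6950 = 6858
p = (6858 + 6950) / 22350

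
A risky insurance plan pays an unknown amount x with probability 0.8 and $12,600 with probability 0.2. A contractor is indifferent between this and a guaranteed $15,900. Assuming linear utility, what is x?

0.8·x + 0.2·12600 = 15900
0.8·x = 15900 − 2520 = 13380
x = 13380 / 0.8 = 16725

x = $16,725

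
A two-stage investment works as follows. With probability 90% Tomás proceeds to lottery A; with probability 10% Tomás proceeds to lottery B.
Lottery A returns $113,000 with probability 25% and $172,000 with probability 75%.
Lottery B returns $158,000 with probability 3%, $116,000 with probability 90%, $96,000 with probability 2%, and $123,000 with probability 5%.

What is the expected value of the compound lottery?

$153,246

EV(A) = 0.25 × 113000 + 0.75 × 172000 = 28250 + 129000 = 157250
EV(B) = 0.03 × 158000 + 0.9 × 116000 + 0.02 × 96000 + 0.05 × 123000 = 4740 + 104400 + 1920 + 6150 = 117210
Overall = 0.9 × 157250 + 0.1 × 117210 = 141525 + 11721 = 153246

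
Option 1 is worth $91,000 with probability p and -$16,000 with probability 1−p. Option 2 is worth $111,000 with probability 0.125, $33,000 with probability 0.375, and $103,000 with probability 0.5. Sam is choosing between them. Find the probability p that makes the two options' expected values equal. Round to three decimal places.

EV(Option 2) = 0.125 × 111000 + 0.375 × 33000 + 0.5 × 103000 = 13875 + 12375 + 51500 = 77750
p·91000 + (1−p)·(-16000) = 77750
107000p − 16000 = 77750
p = (77750 + 16000) / 107000

p = 0.876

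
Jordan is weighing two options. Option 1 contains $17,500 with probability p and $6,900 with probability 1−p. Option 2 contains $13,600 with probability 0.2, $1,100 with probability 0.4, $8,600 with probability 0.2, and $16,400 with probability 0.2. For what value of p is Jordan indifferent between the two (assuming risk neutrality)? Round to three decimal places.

p = 0.119

EV(Option 2) = 0.2 × 13600 + 0.4 × 1100 + 0.2 × 8600 + 0.2 × 16400 = 2720 + 440 + 1720 + 3280 = 8160
p·17500 + (1−p)·6900 = 8160
10600p + 6900 = 8160
p = (8160 − 6900) / 10600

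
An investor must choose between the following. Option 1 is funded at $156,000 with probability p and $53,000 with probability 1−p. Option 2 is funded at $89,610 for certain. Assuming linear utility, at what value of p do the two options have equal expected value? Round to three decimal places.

p·156000 + (1−p)·53000 = 89610
103000p + 53000 = 89610
p = (89610 − 53000) / 103000

p = 0.355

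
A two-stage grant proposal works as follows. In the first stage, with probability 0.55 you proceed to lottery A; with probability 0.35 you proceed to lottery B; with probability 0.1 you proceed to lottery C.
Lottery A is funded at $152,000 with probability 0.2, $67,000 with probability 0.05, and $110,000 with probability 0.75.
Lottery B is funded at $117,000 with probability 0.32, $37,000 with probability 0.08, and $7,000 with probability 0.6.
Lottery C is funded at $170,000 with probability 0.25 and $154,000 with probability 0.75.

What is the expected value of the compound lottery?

EV(A) = 0.2 × 152000 + 0.05 × 67000 + 0.75 × 110000 = 30400 + 3350 + 82500 = 116250
EV(B) = 0.32 × 117000 + 0.08 × 37000 + 0.6 × 7000 = 37440 + 2960 + 4200 = 44600
EV(C) = 0.25 × 170000 + 0.75 × 154000 = 42500 + 115500 = 158000
Overall = 0.55 × 116250 + 0.35 × 44600 + 0.1 × 158000 = 63937.5 + 15610 + 15800 = 95347.5

$95,347.50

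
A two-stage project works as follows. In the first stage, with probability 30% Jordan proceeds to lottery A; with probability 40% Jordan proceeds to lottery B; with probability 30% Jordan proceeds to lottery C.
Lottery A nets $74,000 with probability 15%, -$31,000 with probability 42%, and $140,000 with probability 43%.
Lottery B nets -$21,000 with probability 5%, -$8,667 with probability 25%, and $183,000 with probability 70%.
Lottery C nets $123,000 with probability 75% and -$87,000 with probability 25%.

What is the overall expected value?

EV(A) = 0.15 × 74000 + 0.42 × (-31000) + 0.43 × 140000 = 11100 − 13020 + 60200 = 58280
EV(B) = 0.05 × (-21000) + 0.25 × (-8667) + 0.7 × 183000 = -1050 − 2166.75 + 128100 = 124883.25
EV(C) = 0.75 × 123000 + 0.25 × (-87000) = 92250 − 21750 = 70500
Overall = 0.3 × 58280 + 0.4 × 124883.25 + 0.3 × 70500 = 17484 + 49953.3 + 21150 = 88587.3

$88,587.30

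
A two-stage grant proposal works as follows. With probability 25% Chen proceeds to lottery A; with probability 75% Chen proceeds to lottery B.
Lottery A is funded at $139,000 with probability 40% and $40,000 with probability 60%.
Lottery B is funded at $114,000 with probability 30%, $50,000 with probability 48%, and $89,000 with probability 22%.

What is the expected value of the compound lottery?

EV(A) = 0.4 × 139000 + 0.6 × 40000 = 55600 + 24000 = 79600
EV(B) = 0.3 × 114000 + 0.48 × 50000 + 0.22 × 89000 = 34200 + 24000 + 19580 = 77780
Overall = 0.25 × 79600 + 0.75 × 77780 = 19900 + 58335 = 78235

$78,235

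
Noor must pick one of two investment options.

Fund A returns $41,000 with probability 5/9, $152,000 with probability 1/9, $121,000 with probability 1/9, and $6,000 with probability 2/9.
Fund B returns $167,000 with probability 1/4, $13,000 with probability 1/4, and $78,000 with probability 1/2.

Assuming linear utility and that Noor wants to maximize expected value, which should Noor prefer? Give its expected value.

Fund B ($84,000)

Fund A = 5/9 × 41000 + 1/9 × 152000 + 1/9 × 121000 + 2/9 × 6000 = 22777.7778 + 16888.8889 + 13444.4444 + 1333.3333 = 54444.4444
Fund B = 1/4 × 167000 + 1/4 × 13000 + 1/2 × 78000 = 41750 + 3250 + 39000 = 84000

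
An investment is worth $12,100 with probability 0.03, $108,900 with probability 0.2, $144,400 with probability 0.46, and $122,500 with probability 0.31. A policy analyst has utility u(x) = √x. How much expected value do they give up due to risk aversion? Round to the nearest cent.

$2,215.24

E[u] = 0.03·√12100 + 0.2·√108900 + 0.46·√144400 + 0.31·√122500 = 0.03·110 + 0.2·330 + 0.46·380 + 0.31·350 = 352.6
CE = (352.6)² = 124326.76
Risk premium = EV − CE = 126542 − 124326.76 = 2215.24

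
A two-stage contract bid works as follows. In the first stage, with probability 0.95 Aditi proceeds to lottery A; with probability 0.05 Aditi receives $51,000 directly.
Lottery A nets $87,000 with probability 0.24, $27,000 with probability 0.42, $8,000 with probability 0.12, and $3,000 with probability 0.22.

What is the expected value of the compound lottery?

EV(A) = 0.24 × 87000 + 0.42 × 27000 + 0.12 × 8000 + 0.22 × 3000 = 20880 + 11340 + 960 + 660 = 33840
Branch B: 51000 (certain)
Overall = 0.95 × 33840 + 0.05 × 51000 = 32148 + 2550 = 34698

$34,698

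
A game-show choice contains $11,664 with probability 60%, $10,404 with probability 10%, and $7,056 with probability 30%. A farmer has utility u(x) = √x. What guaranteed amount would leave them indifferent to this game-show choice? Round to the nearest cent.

E[u] = 0.6·√11664 + 0.1·√10404 + 0.3·√7056 = 0.6·108 + 0.1·102 + 0.3·84 = 100.2
CE = (100.2)² = 10040.04

$10,040.04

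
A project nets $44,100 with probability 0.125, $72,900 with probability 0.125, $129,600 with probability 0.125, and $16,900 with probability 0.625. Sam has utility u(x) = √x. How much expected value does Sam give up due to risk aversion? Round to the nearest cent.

$6,698.44

E[u] = 0.125·√44100 + 0.125·√72900 + 0.125·√129600 + 0.625·√16900 = 0.125·210 + 0.125·270 + 0.125·360 + 0.625·130 = 186.25
CE = (186.25)² = 34689.0625
Risk premium = EV − CE = 41387.5 − 34689.0625 = 6698.4375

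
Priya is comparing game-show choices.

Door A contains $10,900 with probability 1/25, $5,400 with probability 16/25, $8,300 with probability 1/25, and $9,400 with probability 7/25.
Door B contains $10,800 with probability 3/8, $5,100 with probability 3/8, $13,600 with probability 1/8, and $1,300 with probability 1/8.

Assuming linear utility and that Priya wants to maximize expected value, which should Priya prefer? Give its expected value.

Door B ($7,825)

Door A = 1/25 × 10900 + 16/25 × 5400 + 1/25 × 8300 + 7/25 × 9400 = 436 + 3456 + 332 + 2632 = 6856
Door B = 3/8 × 10800 + 3/8 × 5100 + 1/8 × 13600 + 1/8 × 1300 = 4050 + 1912.5 + 1700 + 162.5 = 7825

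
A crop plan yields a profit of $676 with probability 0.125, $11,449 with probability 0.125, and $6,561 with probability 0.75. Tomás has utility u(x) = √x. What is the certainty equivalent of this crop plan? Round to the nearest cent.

$5,986.89

E[u] = 0.125·√676 + 0.125·√11449 + 0.75·√6561 = 0.125·26 + 0.125·107 + 0.75·81 = 77.375
CE = (77.375)² = 5986.890625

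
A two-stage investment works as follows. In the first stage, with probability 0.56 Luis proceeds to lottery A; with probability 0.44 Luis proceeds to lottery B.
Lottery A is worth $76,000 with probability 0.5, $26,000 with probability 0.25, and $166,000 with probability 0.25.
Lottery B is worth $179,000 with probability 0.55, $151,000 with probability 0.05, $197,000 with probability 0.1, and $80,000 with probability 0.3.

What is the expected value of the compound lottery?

$114,028

EV(A) = 0.5 × 76000 + 0.25 × 26000 + 0.25 × 166000 = 38000 + 6500 + 41500 = 86000
EV(B) = 0.55 × 179000 + 0.05 × 151000 + 0.1 × 197000 + 0.3 × 80000 = 98450 + 7550 + 19700 + 24000 = 149700
Overall = 0.56 × 86000 + 0.44 × 149700 = 48160 + 65868 = 114028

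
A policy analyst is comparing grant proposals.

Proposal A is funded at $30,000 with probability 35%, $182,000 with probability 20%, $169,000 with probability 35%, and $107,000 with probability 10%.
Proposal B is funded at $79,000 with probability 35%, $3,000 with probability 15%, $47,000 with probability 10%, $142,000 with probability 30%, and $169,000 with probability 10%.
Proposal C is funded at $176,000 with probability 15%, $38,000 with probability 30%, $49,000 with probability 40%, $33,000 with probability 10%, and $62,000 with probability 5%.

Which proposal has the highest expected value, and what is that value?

Proposal A = 0.35 × 30000 + 0.2 × 182000 + 0.35 × 169000 + 0.1 × 107000 = 10500 + 36400 + 59150 + 10700 = 116750
Proposal B = 0.35 × 79000 + 0.15 × 3000 + 0.1 × 47000 + 0.3 × 142000 + 0.1 × 169000 = 27650 + 450 + 4700 + 42600 + 16900 = 92300
Proposal C = 0.15 × 176000 + 0.3 × 38000 + 0.4 × 49000 + 0.1 × 33000 + 0.05 × 62000 = 26400 + 11400 + 19600 + 3300 + 3100 = 63800

Proposal A ($116,750)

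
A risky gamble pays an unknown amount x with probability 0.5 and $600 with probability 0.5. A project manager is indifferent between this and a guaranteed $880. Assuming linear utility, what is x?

0.5·x + 0.5·600 = 880
0.5·x = 880 − 300 = 580
x = 580 / 0.5 = 1160

x = $1,160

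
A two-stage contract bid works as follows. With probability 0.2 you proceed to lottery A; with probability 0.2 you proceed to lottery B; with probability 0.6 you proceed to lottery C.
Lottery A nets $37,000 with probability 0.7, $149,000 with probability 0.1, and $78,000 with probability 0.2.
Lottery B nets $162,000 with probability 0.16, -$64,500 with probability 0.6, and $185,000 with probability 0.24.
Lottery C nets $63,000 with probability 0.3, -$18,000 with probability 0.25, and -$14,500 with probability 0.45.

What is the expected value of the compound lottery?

$22,329

EV(A) = 0.7 × 37000 + 0.1 × 149000 + 0.2 × 78000 = 25900 + 14900 + 15600 = 56400
EV(B) = 0.16 × 162000 + 0.6 × (-64500) + 0.24 × 185000 = 25920 − 38700 + 44400 = 31620
EV(C) = 0.3 × 63000 + 0.25 × (-18000) + 0.45 × (-14500) = 18900 − 4500 − 6525 = 7875
Overall = 0.2 × 56400 + 0.2 × 31620 + 0.6 × 7875 = 11280 + 6324 + 4725 = 22329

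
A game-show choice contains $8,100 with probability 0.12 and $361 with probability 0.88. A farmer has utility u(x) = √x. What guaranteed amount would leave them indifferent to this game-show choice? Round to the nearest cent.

E[u] = 0.12·√8100 + 0.88·√361 = 0.12·90 + 0.88·19 = 27.52
CE = (27.52)² = 757.3504

$757.35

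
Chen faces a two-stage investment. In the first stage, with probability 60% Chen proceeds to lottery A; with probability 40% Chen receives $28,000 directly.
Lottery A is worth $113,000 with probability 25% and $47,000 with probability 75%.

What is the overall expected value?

$49,300

EV(A) = 0.25 × 113000 + 0.75 × 47000 = 28250 + 35250 = 63500
Branch B: 28000 (certain)
Overall = 0.6 × 63500 + 0.4 × 28000 = 38100 + 11200 = 49300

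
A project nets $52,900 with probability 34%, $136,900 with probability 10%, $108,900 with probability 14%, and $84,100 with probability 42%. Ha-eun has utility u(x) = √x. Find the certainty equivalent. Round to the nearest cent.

$80,202.24

E[u] = 0.34·√52900 + 0.1·√136900 + 0.14·√108900 + 0.42·√84100 = 0.34·230 + 0.1·370 + 0.14·330 + 0.42·290 = 283.2
CE = (283.2)² = 80202.24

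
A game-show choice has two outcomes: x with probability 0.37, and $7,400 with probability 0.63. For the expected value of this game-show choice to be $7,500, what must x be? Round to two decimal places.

x = $7,670.27

0.37·x + 0.63·7400 = 7500
0.37·x = 7500 − 4662 = 2838
x = 2838 / 0.37 = 7670.2703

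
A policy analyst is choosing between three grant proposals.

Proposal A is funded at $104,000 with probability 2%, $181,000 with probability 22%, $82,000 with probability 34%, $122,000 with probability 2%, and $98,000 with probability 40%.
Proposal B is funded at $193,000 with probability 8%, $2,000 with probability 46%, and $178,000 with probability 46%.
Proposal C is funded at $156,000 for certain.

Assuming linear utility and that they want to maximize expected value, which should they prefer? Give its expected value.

Proposal A = 0.02 × 104000 + 0.22 × 181000 + 0.34 × 82000 + 0.02 × 122000 + 0.4 × 98000 = 2080 + 39820 + 27880 + 2440 + 39200 = 111420
Proposal B = 0.08 × 193000 + 0.46 × 2000 + 0.46 × 178000 = 15440 + 920 + 81880 = 98240
Proposal C: 156000 (certain)

Proposal C ($156,000)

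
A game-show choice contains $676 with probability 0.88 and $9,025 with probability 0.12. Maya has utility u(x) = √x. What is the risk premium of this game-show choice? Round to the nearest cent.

$502.76

E[u] = 0.88·√676 + 0.12·√9025 = 0.88·26 + 0.12·95 = 34.28
CE = (34.28)² = 1175.1184
Risk premium = EV − CE = 1677.88 − 1175.1184 = 502.7616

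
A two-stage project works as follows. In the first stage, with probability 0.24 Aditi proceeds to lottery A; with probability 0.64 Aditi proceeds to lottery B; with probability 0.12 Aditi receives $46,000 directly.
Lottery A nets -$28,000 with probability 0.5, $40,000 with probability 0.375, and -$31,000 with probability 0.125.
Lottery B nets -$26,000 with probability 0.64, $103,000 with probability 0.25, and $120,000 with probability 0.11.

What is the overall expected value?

EV(A) = 0.5 × (-28000) + 0.375 × 40000 + 0.125 × (-31000) = -14000 + 15000 − 3875 = -2875
EV(B) = 0.64 × (-26000) + 0.25 × 103000 + 0.11 × 120000 = -16640 + 25750 + 13200 = 22310
Branch C: 46000 (certain)
Overall = 0.24 × (-2875) + 0.64 × 22310 + 0.12 × 46000 = -690 + 14278.4 + 5520 = 19108.4

$19,108.40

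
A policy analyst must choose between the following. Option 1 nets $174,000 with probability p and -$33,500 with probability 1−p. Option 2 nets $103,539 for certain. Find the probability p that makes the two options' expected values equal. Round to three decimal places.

p·174000 + (1−p)·(-33500) = 103539
207500p − 33500 = 103539
p = (103539 + 33500) / 207500

p = 0.660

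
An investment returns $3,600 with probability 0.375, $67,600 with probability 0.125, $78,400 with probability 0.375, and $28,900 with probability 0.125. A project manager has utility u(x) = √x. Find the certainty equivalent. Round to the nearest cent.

E[u] = 0.375·√3600 + 0.125·√67600 + 0.375·√78400 + 0.125·√28900 = 0.375·60 + 0.125·260 + 0.375·280 + 0.125·170 = 181.25
CE = (181.25)² = 32851.5625

$32,851.56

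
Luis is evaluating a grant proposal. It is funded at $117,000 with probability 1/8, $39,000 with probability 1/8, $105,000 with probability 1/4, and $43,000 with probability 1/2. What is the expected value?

$67,250

EV = 1/8 × 117000 + 1/8 × 39000 + 1/4 × 105000 + 1/2 × 43000 = 14625 + 4875 + 26250 + 21500 = 67250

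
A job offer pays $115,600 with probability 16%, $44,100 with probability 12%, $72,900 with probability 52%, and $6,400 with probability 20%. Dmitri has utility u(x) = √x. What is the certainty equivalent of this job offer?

E[u] = 0.16·√115600 + 0.12·√44100 + 0.52·√72900 + 0.2·√6400 = 0.16·340 + 0.12·210 + 0.52·270 + 0.2·80 = 236
CE = (236)² = 55696

$55,696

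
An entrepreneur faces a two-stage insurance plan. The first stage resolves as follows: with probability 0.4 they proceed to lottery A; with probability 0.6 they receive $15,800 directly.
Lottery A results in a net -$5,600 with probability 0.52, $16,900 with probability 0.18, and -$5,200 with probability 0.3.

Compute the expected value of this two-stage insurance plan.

EV(A) = 0.52 × (-5600) + 0.18 × 16900 + 0.3 × (-5200) = -2912 + 3042 − 1560 = -1430
Branch B: 15800 (certain)
Overall = 0.4 × (-1430) + 0.6 × 15800 = -572 + 9480 = 8908

$8,908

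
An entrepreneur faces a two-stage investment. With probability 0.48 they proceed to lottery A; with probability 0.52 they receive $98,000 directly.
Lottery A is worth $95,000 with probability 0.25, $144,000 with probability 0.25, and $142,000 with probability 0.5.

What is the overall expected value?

EV(A) = 0.25 × 95000 + 0.25 × 144000 + 0.5 × 142000 = 23750 + 36000 + 71000 = 130750
Branch B: 98000 (certain)
Overall = 0.48 × 130750 + 0.52 × 98000 = 62760 + 50960 = 113720

$113,720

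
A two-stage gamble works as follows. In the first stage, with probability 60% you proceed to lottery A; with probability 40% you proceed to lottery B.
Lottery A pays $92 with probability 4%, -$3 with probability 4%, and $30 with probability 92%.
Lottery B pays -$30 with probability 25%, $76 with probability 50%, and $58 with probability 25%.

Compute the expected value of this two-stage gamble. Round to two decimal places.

$36.70

EV(A) = 0.04 × 92 + 0.04 × (-3) + 0.92 × 30 = 3.68 − 0.12 + 27.6 = 31.16
EV(B) = 0.25 × (-30) + 0.5 × 76 + 0.25 × 58 = -7.5 + 38 + 14.5 = 45
Overall = 0.6 × 31.16 + 0.4 × 45 = 18.696 + 18 = 36.696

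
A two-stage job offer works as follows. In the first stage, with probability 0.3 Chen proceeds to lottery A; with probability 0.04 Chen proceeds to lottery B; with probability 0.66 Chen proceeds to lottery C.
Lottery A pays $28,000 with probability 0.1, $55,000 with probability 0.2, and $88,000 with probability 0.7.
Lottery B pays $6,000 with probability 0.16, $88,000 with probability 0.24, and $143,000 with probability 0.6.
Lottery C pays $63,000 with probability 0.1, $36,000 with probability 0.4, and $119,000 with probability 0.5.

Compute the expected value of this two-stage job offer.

$79,867.20

EV(A) = 0.1 × 28000 + 0.2 × 55000 + 0.7 × 88000 = 2800 + 11000 + 61600 = 75400
EV(B) = 0.16 × 6000 + 0.24 × 88000 + 0.6 × 143000 = 960 + 21120 + 85800 = 107880
EV(C) = 0.1 × 63000 + 0.4 × 36000 + 0.5 × 119000 = 6300 + 14400 + 59500 = 80200
Overall = 0.3 × 75400 + 0.04 × 107880 + 0.66 × 80200 = 22620 + 4315.2 + 52932 = 79867.2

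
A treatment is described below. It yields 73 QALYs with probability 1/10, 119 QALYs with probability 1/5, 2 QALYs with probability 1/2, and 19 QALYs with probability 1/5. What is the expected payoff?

EV = 1/10 × 73 + 1/5 × 119 + 1/2 × 2 + 1/5 × 19 = 7.3 + 23.8 + 1 + 3.8 = 35.9

35.9 QALYs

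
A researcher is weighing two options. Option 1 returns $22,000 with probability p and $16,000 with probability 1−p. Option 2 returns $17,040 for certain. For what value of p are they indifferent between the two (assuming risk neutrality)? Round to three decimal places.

p = 0.173

p·22000 + (1−p)·16000 = 17040
6000p + 16000 = 17040
p = (17040 − 16000) / 6000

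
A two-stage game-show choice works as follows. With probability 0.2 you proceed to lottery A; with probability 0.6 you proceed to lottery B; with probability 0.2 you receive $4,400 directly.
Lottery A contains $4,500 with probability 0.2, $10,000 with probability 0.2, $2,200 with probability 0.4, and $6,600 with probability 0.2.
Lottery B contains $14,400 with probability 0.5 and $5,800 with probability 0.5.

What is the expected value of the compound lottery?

$7,960

EV(A) = 0.2 × 4500 + 0.2 × 10000 + 0.4 × 2200 + 0.2 × 6600 = 900 + 2000 + 880 + 1320 = 5100
EV(B) = 0.5 × 14400 + 0.5 × 5800 = 7200 + 2900 = 10100
Branch C: 4400 (certain)
Overall = 0.2 × 5100 + 0.6 × 10100 + 0.2 × 4400 = 1020 + 6060 + 880 = 7960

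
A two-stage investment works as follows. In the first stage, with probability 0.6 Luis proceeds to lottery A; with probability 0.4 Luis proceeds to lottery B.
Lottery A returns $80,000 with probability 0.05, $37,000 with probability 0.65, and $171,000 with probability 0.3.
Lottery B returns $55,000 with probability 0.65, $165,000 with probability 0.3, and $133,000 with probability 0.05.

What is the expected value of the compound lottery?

EV(A) = 0.05 × 80000 + 0.65 × 37000 + 0.3 × 171000 = 4000 + 24050 + 51300 = 79350
EV(B) = 0.65 × 55000 + 0.3 × 165000 + 0.05 × 133000 = 35750 + 49500 + 6650 = 91900
Overall = 0.6 × 79350 + 0.4 × 91900 = 47610 + 36760 = 84370

$84,370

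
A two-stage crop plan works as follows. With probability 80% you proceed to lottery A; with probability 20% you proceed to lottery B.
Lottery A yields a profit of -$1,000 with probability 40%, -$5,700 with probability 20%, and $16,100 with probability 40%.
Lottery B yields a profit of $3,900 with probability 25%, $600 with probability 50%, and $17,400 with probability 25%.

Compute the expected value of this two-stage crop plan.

$5,045

EV(A) = 0.4 × (-1000) + 0.2 × (-5700) + 0.4 × 16100 = -400 − 1140 + 6440 = 4900
EV(B) = 0.25 × 3900 + 0.5 × 600 + 0.25 × 17400 = 975 + 300 + 4350 = 5625
Overall = 0.8 × 4900 + 0.2 × 5625 = 3920 + 1125 = 5045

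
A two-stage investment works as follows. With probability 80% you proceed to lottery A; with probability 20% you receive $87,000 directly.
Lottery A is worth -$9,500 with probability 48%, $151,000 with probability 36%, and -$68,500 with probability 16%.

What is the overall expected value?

$48,472

EV(A) = 0.48 × (-9500) + 0.36 × 151000 + 0.16 × (-68500) = -4560 + 54360 − 10960 = 38840
Branch B: 87000 (certain)
Overall = 0.8 × 38840 + 0.2 × 87000 = 31072 + 17400 = 48472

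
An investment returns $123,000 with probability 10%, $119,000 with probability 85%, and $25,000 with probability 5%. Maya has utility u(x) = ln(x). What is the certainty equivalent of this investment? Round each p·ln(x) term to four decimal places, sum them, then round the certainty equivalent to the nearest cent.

E[u] = 0.1·ln(123000) + 0.85·ln(119000) + 0.05·ln(25000) = 1.1720 + 9.9338 + 0.5063 = 11.6121
CE = e^11.6121 ≈ 110425.90

$110,425.90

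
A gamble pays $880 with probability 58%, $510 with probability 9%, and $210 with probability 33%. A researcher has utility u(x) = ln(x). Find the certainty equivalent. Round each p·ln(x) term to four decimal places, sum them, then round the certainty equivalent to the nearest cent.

E[u] = 0.58·ln(880) + 0.09·ln(510) + 0.33·ln(210) = 3.9324 + 0.5611 + 1.7645 = 6.2580
CE = e^6.2580 ≈ 522.17

$522.17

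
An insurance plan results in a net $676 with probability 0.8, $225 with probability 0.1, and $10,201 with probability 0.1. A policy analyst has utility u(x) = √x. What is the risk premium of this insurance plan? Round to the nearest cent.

$533.64

E[u] = 0.8·√676 + 0.1·√225 + 0.1·√10201 = 0.8·26 + 0.1·15 + 0.1·101 = 32.4
CE = (32.4)² = 1049.76
Risk premium = EV − CE = 1583.4 − 1049.76 = 533.64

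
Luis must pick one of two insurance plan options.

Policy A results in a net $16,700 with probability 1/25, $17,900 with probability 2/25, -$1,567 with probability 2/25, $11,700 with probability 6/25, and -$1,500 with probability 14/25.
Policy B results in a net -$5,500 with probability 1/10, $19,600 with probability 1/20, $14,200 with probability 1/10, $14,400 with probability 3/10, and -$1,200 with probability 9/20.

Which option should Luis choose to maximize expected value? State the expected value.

Policy A = 1/25 × 16700 + 2/25 × 17900 + 2/25 × (-1567) + 6/25 × 11700 + 14/25 × (-1500) = 668 + 1432 − 125.36 + 2808 − 840 = 3942.64
Policy B = 1/10 × (-5500) + 1/20 × 19600 + 1/10 × 14200 + 3/10 × 14400 + 9/20 × (-1200) = -550 + 980 + 1420 + 4320 − 540 = 5630

Policy B ($5,630)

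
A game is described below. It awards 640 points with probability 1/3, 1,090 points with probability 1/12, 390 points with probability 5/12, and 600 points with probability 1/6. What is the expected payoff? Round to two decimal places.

566.67 points

EV = 1/3 × 640 + 1/12 × 1090 + 5/12 × 390 + 1/6 × 600 = 213.3333 + 90.8333 + 162.5 + 100 = 566.6667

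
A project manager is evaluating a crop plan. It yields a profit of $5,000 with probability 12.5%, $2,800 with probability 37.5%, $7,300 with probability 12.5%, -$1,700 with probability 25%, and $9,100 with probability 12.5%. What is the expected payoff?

$3,300

EV = 0.125 × 5000 + 0.375 × 2800 + 0.125 × 7300 + 0.25 × (-1700) + 0.125 × 9100 = 625 + 1050 + 912.5 − 425 + 1137.5 = 3300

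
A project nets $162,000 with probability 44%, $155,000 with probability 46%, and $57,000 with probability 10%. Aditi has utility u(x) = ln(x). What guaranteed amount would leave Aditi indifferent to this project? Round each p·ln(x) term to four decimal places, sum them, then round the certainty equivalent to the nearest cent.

E[u] = 0.44·ln(162000) + 0.46·ln(155000) + 0.1·ln(57000) = 5.2780 + 5.4975 + 1.0951 = 11.8706
CE = e^11.8706 ≈ 143000.01

$143,000.01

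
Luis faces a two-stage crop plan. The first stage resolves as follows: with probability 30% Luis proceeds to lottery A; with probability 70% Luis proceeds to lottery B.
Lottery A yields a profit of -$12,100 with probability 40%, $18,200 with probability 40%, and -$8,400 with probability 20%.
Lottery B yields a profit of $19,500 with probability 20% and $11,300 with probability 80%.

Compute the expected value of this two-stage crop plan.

EV(A) = 0.4 × (-12100) + 0.4 × 18200 + 0.2 × (-8400) = -4840 + 7280 − 1680 = 760
EV(B) = 0.2 × 19500 + 0.8 × 11300 = 3900 + 9040 = 12940
Overall = 0.3 × 760 + 0.7 × 12940 = 228 + 9058 = 9286

$9,286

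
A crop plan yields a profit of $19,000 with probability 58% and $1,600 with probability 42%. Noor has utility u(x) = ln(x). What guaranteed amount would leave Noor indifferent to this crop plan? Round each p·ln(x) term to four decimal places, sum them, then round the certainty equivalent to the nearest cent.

$6,721.05

E[u] = 0.58·ln(19000) + 0.42·ln(1600) = 5.7143 + 3.0987 = 8.8130
CE = e^8.8130 ≈ 6721.05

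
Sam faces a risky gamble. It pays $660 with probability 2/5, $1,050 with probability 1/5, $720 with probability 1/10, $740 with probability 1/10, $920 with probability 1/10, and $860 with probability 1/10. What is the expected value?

$798

EV = 2/5 × 660 + 1/5 × 1050 + 1/10 × 720 + 1/10 × 740 + 1/10 × 920 + 1/10 × 860 = 264 + 210 + 72 + 74 + 92 + 86 = 798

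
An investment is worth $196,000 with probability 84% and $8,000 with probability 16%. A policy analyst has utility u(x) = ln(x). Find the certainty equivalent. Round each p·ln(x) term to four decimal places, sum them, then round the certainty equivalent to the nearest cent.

$117,489.00

E[u] = 0.84·ln(196000) + 0.16·ln(8000) = 10.2361 + 1.4380 = 11.6741
CE = e^11.6741 ≈ 117489.00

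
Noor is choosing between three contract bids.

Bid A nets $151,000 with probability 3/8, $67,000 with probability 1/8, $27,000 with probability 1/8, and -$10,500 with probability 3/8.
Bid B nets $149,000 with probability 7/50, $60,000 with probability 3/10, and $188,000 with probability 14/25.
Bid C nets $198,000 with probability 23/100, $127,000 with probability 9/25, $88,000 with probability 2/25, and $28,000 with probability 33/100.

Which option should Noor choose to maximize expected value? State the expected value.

Bid A = 3/8 × 151000 + 1/8 × 67000 + 1/8 × 27000 + 3/8 × (-10500) = 56625 + 8375 + 3375 − 3937.5 = 64437.5
Bid B = 7/50 × 149000 + 3/10 × 60000 + 14/25 × 188000 = 20860 + 18000 + 105280 = 144140
Bid C = 23/100 × 198000 + 9/25 × 127000 + 2/25 × 88000 + 33/100 × 28000 = 45540 + 45720 + 7040 + 9240 = 107540

Bid B ($144,140)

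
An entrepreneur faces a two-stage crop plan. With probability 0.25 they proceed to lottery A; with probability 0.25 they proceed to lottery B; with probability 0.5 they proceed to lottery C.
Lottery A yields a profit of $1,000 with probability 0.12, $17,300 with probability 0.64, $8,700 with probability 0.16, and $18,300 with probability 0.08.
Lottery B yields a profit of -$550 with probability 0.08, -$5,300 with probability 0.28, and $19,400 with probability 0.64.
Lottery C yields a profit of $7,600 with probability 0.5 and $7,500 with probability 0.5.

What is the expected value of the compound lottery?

EV(A) = 0.12 × 1000 + 0.64 × 17300 + 0.16 × 8700 + 0.08 × 18300 = 120 + 11072 + 1392 + 1464 = 14048
EV(B) = 0.08 × (-550) + 0.28 × (-5300) + 0.64 × 19400 = -44 − 1484 + 12416 = 10888
EV(C) = 0.5 × 7600 + 0.5 × 7500 = 3800 + 3750 = 7550
Overall = 0.25 × 14048 + 0.25 × 10888 + 0.5 × 7550 = 3512 + 2722 + 3775 = 10009

$10,009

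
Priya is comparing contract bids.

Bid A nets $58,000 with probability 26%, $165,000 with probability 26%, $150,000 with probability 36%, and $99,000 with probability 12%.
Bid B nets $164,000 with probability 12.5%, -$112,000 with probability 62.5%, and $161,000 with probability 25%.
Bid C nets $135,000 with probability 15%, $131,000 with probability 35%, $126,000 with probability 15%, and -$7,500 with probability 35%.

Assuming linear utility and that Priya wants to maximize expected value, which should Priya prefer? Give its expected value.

Bid A = 0.26 × 58000 + 0.26 × 165000 + 0.36 × 150000 + 0.12 × 99000 = 15080 + 42900 + 54000 + 11880 = 123860
Bid B = 0.125 × 164000 + 0.625 × (-112000) + 0.25 × 161000 = 20500 − 70000 + 40250 = -9250
Bid C = 0.15 × 135000 + 0.35 × 131000 + 0.15 × 126000 + 0.35 × (-7500) = 20250 + 45850 + 18900 − 2625 = 82375

Bid A ($123,860)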